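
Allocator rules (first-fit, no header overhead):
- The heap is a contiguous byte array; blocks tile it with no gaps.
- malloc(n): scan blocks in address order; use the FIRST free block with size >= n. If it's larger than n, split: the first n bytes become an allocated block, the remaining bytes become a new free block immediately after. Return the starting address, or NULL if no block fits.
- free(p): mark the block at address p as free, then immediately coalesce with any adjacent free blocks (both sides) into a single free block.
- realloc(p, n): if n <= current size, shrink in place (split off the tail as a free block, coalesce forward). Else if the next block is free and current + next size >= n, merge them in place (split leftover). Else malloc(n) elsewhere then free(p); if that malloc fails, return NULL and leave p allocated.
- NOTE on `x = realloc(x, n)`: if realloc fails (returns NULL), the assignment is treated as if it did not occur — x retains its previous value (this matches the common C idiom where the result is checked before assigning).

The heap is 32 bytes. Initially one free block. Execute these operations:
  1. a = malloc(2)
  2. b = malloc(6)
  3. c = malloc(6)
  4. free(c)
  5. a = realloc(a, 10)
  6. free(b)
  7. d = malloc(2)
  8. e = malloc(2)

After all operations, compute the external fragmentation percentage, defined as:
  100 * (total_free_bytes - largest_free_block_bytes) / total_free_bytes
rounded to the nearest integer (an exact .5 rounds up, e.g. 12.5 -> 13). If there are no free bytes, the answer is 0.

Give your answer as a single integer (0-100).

Op 1: a = malloc(2) -> a = 0; heap: [0-1 ALLOC][2-31 FREE]
Op 2: b = malloc(6) -> b = 2; heap: [0-1 ALLOC][2-7 ALLOC][8-31 FREE]
Op 3: c = malloc(6) -> c = 8; heap: [0-1 ALLOC][2-7 ALLOC][8-13 ALLOC][14-31 FREE]
Op 4: free(c) -> (freed c); heap: [0-1 ALLOC][2-7 ALLOC][8-31 FREE]
Op 5: a = realloc(a, 10) -> a = 8; heap: [0-1 FREE][2-7 ALLOC][8-17 ALLOC][18-31 FREE]
Op 6: free(b) -> (freed b); heap: [0-7 FREE][8-17 ALLOC][18-31 FREE]
Op 7: d = malloc(2) -> d = 0; heap: [0-1 ALLOC][2-7 FREE][8-17 ALLOC][18-31 FREE]
Op 8: e = malloc(2) -> e = 2; heap: [0-1 ALLOC][2-3 ALLOC][4-7 FREE][8-17 ALLOC][18-31 FREE]
Free blocks: [4 14] total_free=18 largest=14 -> 100*(18-14)/18 = 400/18 ≈ 22.222 -> rounds to 22

Answer: 22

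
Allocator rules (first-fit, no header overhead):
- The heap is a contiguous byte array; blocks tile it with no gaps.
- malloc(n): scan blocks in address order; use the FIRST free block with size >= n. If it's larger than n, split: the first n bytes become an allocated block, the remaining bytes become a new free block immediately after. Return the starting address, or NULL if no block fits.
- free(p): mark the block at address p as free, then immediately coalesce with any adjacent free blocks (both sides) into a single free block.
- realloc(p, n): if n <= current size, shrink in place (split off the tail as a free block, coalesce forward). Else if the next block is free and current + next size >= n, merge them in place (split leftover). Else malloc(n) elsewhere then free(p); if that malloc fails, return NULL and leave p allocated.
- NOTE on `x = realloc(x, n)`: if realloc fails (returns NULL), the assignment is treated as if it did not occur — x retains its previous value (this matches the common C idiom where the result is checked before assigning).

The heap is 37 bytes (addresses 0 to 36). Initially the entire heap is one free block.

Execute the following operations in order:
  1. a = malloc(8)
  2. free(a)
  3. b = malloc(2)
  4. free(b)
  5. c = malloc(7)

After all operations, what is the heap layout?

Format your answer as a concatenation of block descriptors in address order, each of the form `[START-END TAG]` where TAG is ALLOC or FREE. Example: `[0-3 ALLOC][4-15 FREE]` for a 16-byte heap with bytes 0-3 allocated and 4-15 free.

Op 1: a = malloc(8) -> a = 0; heap: [0-7 ALLOC][8-36 FREE]
Op 2: free(a) -> (freed a); heap: [0-36 FREE]
Op 3: b = malloc(2) -> b = 0; heap: [0-1 ALLOC][2-36 FREE]
Op 4: free(b) -> (freed b); heap: [0-36 FREE]
Op 5: c = malloc(7) -> c = 0; heap: [0-6 ALLOC][7-36 FREE]

Answer: [0-6 ALLOC][7-36 FREE]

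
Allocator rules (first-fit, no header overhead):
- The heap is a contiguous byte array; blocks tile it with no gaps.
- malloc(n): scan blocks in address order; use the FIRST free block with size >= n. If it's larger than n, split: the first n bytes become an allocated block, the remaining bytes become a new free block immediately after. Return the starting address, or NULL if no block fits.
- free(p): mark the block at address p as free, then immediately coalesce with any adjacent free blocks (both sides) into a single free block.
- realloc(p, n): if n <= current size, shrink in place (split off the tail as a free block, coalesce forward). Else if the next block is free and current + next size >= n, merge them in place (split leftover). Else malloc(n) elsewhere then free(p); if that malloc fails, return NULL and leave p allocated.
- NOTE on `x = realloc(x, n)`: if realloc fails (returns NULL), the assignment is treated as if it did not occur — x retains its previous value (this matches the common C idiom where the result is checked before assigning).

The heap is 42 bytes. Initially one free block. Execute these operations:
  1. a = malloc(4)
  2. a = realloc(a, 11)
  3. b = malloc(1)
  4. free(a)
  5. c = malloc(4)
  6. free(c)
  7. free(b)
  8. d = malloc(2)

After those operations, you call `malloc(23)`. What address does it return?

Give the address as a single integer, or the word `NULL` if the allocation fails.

Answer: 2

Derivation:
Op 1: a = malloc(4) -> a = 0; heap: [0-3 ALLOC][4-41 FREE]
Op 2: a = realloc(a, 11) -> a = 0; heap: [0-10 ALLOC][11-41 FREE]
Op 3: b = malloc(1) -> b = 11; heap: [0-10 ALLOC][11-11 ALLOC][12-41 FREE]
Op 4: free(a) -> (freed a); heap: [0-10 FREE][11-11 ALLOC][12-41 FREE]
Op 5: c = malloc(4) -> c = 0; heap: [0-3 ALLOC][4-10 FREE][11-11 ALLOC][12-41 FREE]
Op 6: free(c) -> (freed c); heap: [0-10 FREE][11-11 ALLOC][12-41 FREE]
Op 7: free(b) -> (freed b); heap: [0-41 FREE]
Op 8: d = malloc(2) -> d = 0; heap: [0-1 ALLOC][2-41 FREE]
malloc(23): first-fit scan over [0-1 ALLOC][2-41 FREE] -> 2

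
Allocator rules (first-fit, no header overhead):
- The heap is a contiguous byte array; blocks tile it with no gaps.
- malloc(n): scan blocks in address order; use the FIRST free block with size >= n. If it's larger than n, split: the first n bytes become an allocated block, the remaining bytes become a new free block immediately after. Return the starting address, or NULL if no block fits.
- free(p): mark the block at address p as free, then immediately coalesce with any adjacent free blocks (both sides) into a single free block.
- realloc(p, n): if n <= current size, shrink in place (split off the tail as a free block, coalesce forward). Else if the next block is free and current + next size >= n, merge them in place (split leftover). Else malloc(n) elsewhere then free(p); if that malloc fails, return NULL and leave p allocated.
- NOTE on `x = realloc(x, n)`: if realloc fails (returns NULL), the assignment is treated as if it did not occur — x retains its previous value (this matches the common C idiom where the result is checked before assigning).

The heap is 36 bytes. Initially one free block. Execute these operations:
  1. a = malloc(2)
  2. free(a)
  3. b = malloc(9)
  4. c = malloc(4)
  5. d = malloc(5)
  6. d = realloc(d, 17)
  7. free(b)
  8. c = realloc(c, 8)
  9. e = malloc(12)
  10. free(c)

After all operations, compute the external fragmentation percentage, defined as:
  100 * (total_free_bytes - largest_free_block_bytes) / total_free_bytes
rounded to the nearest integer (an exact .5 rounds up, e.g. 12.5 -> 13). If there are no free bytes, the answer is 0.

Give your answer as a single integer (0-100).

Op 1: a = malloc(2) -> a = 0; heap: [0-1 ALLOC][2-35 FREE]
Op 2: free(a) -> (freed a); heap: [0-35 FREE]
Op 3: b = malloc(9) -> b = 0; heap: [0-8 ALLOC][9-35 FREE]
Op 4: c = malloc(4) -> c = 9; heap: [0-8 ALLOC][9-12 ALLOC][13-35 FREE]
Op 5: d = malloc(5) -> d = 13; heap: [0-8 ALLOC][9-12 ALLOC][13-17 ALLOC][18-35 FREE]
Op 6: d = realloc(d, 17) -> d = 13; heap: [0-8 ALLOC][9-12 ALLOC][13-29 ALLOC][30-35 FREE]
Op 7: free(b) -> (freed b); heap: [0-8 FREE][9-12 ALLOC][13-29 ALLOC][30-35 FREE]
Op 8: c = realloc(c, 8) -> c = 0; heap: [0-7 ALLOC][8-12 FREE][13-29 ALLOC][30-35 FREE]
Op 9: e = malloc(12) -> e = NULL; heap: [0-7 ALLOC][8-12 FREE][13-29 ALLOC][30-35 FREE]
Op 10: free(c) -> (freed c); heap: [0-12 FREE][13-29 ALLOC][30-35 FREE]
Free blocks: [13 6] total_free=19 largest=13 -> 100*(19-13)/19 = 600/19 ≈ 31.579 -> rounds to 32

Answer: 32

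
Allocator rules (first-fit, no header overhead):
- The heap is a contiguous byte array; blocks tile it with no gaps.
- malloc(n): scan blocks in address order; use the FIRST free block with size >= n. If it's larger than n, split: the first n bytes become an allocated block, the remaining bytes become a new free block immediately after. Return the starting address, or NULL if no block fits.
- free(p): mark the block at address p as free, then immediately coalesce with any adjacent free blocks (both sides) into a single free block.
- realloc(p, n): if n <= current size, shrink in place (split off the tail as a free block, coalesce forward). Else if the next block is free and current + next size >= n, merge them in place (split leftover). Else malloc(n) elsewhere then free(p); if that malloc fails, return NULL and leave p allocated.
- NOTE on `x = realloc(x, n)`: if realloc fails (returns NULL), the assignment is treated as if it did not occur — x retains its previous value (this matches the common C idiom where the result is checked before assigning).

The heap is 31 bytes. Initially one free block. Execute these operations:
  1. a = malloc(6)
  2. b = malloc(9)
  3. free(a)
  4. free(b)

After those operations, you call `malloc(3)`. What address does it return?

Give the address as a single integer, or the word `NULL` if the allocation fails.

Op 1: a = malloc(6) -> a = 0; heap: [0-5 ALLOC][6-30 FREE]
Op 2: b = malloc(9) -> b = 6; heap: [0-5 ALLOC][6-14 ALLOC][15-30 FREE]
Op 3: free(a) -> (freed a); heap: [0-5 FREE][6-14 ALLOC][15-30 FREE]
Op 4: free(b) -> (freed b); heap: [0-30 FREE]
malloc(3): first-fit scan over [0-30 FREE] -> 0

Answer: 0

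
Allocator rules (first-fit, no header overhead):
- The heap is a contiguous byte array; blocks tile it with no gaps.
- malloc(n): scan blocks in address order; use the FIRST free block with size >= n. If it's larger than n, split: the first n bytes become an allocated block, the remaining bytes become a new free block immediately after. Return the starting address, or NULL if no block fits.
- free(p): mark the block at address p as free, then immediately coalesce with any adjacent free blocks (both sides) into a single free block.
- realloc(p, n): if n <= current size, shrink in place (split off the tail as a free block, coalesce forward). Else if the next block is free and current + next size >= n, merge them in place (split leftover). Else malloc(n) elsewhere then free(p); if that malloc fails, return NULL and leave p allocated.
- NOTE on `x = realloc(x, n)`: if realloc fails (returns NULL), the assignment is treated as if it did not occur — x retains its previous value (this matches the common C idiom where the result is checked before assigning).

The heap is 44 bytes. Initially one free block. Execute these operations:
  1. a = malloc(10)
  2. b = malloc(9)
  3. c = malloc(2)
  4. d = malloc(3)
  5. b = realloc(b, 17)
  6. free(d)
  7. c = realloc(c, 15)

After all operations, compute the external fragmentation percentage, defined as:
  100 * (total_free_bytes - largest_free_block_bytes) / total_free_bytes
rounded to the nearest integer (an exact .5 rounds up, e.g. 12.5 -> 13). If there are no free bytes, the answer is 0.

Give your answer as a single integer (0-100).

Op 1: a = malloc(10) -> a = 0; heap: [0-9 ALLOC][10-43 FREE]
Op 2: b = malloc(9) -> b = 10; heap: [0-9 ALLOC][10-18 ALLOC][19-43 FREE]
Op 3: c = malloc(2) -> c = 19; heap: [0-9 ALLOC][10-18 ALLOC][19-20 ALLOC][21-43 FREE]
Op 4: d = malloc(3) -> d = 21; heap: [0-9 ALLOC][10-18 ALLOC][19-20 ALLOC][21-23 ALLOC][24-43 FREE]
Op 5: b = realloc(b, 17) -> b = 24; heap: [0-9 ALLOC][10-18 FREE][19-20 ALLOC][21-23 ALLOC][24-40 ALLOC][41-43 FREE]
Op 6: free(d) -> (freed d); heap: [0-9 ALLOC][10-18 FREE][19-20 ALLOC][21-23 FREE][24-40 ALLOC][41-43 FREE]
Op 7: c = realloc(c, 15) -> NULL (c unchanged); heap: [0-9 ALLOC][10-18 FREE][19-20 ALLOC][21-23 FREE][24-40 ALLOC][41-43 FREE]
Free blocks: [9 3 3] total_free=15 largest=9 -> 100*(15-9)/15 = 600/15 = 40

Answer: 40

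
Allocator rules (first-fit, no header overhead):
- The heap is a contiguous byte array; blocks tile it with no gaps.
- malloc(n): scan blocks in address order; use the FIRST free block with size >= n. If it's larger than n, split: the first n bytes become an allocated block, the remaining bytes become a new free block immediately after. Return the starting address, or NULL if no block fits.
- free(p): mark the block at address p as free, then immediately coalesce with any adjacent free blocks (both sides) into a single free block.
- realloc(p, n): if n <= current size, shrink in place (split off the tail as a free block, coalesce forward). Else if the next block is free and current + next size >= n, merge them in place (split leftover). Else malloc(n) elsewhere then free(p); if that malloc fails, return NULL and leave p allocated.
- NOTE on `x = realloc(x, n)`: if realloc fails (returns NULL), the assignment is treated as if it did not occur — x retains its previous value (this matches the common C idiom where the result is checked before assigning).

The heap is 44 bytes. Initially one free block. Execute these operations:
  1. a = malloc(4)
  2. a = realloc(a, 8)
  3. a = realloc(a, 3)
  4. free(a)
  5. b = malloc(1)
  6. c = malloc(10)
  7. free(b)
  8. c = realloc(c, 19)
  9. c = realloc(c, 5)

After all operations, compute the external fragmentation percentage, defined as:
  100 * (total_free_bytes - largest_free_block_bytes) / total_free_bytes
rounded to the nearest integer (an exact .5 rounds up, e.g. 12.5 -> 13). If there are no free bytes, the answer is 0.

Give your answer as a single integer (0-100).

Op 1: a = malloc(4) -> a = 0; heap: [0-3 ALLOC][4-43 FREE]
Op 2: a = realloc(a, 8) -> a = 0; heap: [0-7 ALLOC][8-43 FREE]
Op 3: a = realloc(a, 3) -> a = 0; heap: [0-2 ALLOC][3-43 FREE]
Op 4: free(a) -> (freed a); heap: [0-43 FREE]
Op 5: b = malloc(1) -> b = 0; heap: [0-0 ALLOC][1-43 FREE]
Op 6: c = malloc(10) -> c = 1; heap: [0-0 ALLOC][1-10 ALLOC][11-43 FREE]
Op 7: free(b) -> (freed b); heap: [0-0 FREE][1-10 ALLOC][11-43 FREE]
Op 8: c = realloc(c, 19) -> c = 1; heap: [0-0 FREE][1-19 ALLOC][20-43 FREE]
Op 9: c = realloc(c, 5) -> c = 1; heap: [0-0 FREE][1-5 ALLOC][6-43 FREE]
Free blocks: [1 38] total_free=39 largest=38 -> 100*(39-38)/39 = 100/39 ≈ 2.564 -> rounds to 3

Answer: 3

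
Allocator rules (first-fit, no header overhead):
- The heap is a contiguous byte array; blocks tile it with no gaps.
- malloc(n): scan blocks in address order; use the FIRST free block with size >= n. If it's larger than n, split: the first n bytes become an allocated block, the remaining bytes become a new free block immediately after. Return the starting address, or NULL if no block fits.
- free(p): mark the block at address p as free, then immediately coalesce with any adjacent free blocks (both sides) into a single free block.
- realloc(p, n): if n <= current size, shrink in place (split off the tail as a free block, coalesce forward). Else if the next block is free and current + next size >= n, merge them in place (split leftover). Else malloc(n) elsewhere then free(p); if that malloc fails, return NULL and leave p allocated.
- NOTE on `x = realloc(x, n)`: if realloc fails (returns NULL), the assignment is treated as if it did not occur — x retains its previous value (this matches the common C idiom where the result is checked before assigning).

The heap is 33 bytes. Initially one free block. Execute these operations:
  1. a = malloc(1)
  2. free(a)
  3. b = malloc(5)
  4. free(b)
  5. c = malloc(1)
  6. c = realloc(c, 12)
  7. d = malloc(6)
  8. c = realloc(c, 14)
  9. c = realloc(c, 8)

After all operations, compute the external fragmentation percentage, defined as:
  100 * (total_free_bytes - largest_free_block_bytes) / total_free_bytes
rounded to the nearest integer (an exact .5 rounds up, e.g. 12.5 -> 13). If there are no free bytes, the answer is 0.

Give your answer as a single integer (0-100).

Answer: 37

Derivation:
Op 1: a = malloc(1) -> a = 0; heap: [0-0 ALLOC][1-32 FREE]
Op 2: free(a) -> (freed a); heap: [0-32 FREE]
Op 3: b = malloc(5) -> b = 0; heap: [0-4 ALLOC][5-32 FREE]
Op 4: free(b) -> (freed b); heap: [0-32 FREE]
Op 5: c = malloc(1) -> c = 0; heap: [0-0 ALLOC][1-32 FREE]
Op 6: c = realloc(c, 12) -> c = 0; heap: [0-11 ALLOC][12-32 FREE]
Op 7: d = malloc(6) -> d = 12; heap: [0-11 ALLOC][12-17 ALLOC][18-32 FREE]
Op 8: c = realloc(c, 14) -> c = 18; heap: [0-11 FREE][12-17 ALLOC][18-31 ALLOC][32-32 FREE]
Op 9: c = realloc(c, 8) -> c = 18; heap: [0-11 FREE][12-17 ALLOC][18-25 ALLOC][26-32 FREE]
Free blocks: [12 7] total_free=19 largest=12 -> 100*(19-12)/19 = 700/19 ≈ 36.842 -> rounds to 37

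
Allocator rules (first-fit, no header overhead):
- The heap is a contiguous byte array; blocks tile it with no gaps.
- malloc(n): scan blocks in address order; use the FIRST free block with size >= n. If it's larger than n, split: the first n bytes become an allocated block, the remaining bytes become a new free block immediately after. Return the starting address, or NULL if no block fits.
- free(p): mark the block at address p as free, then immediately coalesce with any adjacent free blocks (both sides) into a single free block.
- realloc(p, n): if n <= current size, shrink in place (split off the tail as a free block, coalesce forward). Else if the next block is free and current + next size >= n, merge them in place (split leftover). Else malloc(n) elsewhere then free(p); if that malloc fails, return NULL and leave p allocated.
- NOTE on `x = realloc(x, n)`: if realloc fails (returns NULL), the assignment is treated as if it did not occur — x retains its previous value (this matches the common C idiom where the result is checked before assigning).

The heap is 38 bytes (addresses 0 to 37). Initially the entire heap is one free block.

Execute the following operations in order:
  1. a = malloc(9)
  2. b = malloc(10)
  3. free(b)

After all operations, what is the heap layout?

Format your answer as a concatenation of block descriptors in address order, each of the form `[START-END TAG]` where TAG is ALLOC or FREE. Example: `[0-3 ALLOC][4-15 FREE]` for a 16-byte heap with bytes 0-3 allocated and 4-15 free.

Op 1: a = malloc(9) -> a = 0; heap: [0-8 ALLOC][9-37 FREE]
Op 2: b = malloc(10) -> b = 9; heap: [0-8 ALLOC][9-18 ALLOC][19-37 FREE]
Op 3: free(b) -> (freed b); heap: [0-8 ALLOC][9-37 FREE]

Answer: [0-8 ALLOC][9-37 FREE]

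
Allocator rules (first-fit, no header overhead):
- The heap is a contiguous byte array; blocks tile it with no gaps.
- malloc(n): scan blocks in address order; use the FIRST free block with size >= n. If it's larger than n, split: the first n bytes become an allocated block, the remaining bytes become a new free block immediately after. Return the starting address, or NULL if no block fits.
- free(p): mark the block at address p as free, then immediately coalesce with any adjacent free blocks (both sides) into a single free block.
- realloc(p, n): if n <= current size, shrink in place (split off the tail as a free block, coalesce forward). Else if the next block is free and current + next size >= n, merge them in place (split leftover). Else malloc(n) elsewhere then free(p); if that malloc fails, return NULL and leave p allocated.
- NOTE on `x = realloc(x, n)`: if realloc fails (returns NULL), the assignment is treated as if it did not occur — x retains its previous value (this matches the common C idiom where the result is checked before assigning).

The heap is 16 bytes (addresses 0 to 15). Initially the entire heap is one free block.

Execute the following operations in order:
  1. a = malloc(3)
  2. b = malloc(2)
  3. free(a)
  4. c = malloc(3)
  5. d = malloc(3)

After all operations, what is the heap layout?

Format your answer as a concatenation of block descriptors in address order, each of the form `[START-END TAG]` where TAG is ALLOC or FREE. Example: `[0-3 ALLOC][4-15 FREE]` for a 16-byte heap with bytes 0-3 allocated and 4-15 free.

Op 1: a = malloc(3) -> a = 0; heap: [0-2 ALLOC][3-15 FREE]
Op 2: b = malloc(2) -> b = 3; heap: [0-2 ALLOC][3-4 ALLOC][5-15 FREE]
Op 3: free(a) -> (freed a); heap: [0-2 FREE][3-4 ALLOC][5-15 FREE]
Op 4: c = malloc(3) -> c = 0; heap: [0-2 ALLOC][3-4 ALLOC][5-15 FREE]
Op 5: d = malloc(3) -> d = 5; heap: [0-2 ALLOC][3-4 ALLOC][5-7 ALLOC][8-15 FREE]

Answer: [0-2 ALLOC][3-4 ALLOC][5-7 ALLOC][8-15 FREE]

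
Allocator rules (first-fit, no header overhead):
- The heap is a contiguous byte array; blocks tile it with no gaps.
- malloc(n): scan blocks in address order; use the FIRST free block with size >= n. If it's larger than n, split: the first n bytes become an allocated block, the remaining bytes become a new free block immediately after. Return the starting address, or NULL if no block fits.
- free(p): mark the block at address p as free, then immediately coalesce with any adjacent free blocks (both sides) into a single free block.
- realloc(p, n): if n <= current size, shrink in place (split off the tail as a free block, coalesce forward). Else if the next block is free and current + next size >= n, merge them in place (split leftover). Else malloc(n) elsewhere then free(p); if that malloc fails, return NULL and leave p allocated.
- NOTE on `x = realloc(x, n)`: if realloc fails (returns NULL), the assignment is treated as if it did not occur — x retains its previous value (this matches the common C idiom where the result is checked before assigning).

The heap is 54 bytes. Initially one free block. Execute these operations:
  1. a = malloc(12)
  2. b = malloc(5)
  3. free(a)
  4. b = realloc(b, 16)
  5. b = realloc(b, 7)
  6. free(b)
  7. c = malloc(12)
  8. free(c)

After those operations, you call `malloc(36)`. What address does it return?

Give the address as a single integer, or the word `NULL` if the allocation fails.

Answer: 0

Derivation:
Op 1: a = malloc(12) -> a = 0; heap: [0-11 ALLOC][12-53 FREE]
Op 2: b = malloc(5) -> b = 12; heap: [0-11 ALLOC][12-16 ALLOC][17-53 FREE]
Op 3: free(a) -> (freed a); heap: [0-11 FREE][12-16 ALLOC][17-53 FREE]
Op 4: b = realloc(b, 16) -> b = 12; heap: [0-11 FREE][12-27 ALLOC][28-53 FREE]
Op 5: b = realloc(b, 7) -> b = 12; heap: [0-11 FREE][12-18 ALLOC][19-53 FREE]
Op 6: free(b) -> (freed b); heap: [0-53 FREE]
Op 7: c = malloc(12) -> c = 0; heap: [0-11 ALLOC][12-53 FREE]
Op 8: free(c) -> (freed c); heap: [0-53 FREE]
malloc(36): first-fit scan over [0-53 FREE] -> 0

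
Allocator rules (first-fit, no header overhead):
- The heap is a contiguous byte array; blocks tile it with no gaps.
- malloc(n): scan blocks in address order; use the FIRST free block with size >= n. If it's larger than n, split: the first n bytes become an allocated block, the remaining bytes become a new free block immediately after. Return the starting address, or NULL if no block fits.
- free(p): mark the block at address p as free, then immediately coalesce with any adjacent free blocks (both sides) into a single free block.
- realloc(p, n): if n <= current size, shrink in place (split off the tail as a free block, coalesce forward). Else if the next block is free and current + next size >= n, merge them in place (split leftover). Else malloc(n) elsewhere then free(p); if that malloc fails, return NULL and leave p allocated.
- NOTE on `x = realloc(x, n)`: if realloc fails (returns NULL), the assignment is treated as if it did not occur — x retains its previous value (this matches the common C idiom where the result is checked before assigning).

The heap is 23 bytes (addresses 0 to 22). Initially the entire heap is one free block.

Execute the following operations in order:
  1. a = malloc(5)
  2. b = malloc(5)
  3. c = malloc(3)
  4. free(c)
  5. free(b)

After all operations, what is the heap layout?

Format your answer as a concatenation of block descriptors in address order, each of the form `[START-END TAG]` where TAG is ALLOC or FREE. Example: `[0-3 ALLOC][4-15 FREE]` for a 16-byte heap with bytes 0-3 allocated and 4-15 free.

Op 1: a = malloc(5) -> a = 0; heap: [0-4 ALLOC][5-22 FREE]
Op 2: b = malloc(5) -> b = 5; heap: [0-4 ALLOC][5-9 ALLOC][10-22 FREE]
Op 3: c = malloc(3) -> c = 10; heap: [0-4 ALLOC][5-9 ALLOC][10-12 ALLOC][13-22 FREE]
Op 4: free(c) -> (freed c); heap: [0-4 ALLOC][5-9 ALLOC][10-22 FREE]
Op 5: free(b) -> (freed b); heap: [0-4 ALLOC][5-22 FREE]

Answer: [0-4 ALLOC][5-22 FREE]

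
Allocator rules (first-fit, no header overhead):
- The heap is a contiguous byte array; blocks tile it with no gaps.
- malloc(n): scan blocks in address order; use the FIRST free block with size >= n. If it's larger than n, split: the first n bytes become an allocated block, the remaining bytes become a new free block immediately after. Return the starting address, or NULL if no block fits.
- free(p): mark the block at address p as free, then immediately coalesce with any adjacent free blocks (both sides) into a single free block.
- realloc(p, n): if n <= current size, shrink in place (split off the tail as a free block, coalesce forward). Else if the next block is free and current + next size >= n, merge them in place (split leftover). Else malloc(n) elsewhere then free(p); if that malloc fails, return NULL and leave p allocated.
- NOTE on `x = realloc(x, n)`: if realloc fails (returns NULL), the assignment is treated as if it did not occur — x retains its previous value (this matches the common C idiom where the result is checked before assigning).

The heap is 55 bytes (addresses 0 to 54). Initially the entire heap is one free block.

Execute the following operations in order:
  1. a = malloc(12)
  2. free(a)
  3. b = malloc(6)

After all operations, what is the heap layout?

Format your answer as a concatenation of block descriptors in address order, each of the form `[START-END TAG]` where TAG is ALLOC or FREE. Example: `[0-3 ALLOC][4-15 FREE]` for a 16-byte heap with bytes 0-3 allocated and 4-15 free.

Op 1: a = malloc(12) -> a = 0; heap: [0-11 ALLOC][12-54 FREE]
Op 2: free(a) -> (freed a); heap: [0-54 FREE]
Op 3: b = malloc(6) -> b = 0; heap: [0-5 ALLOC][6-54 FREE]

Answer: [0-5 ALLOC][6-54 FREE]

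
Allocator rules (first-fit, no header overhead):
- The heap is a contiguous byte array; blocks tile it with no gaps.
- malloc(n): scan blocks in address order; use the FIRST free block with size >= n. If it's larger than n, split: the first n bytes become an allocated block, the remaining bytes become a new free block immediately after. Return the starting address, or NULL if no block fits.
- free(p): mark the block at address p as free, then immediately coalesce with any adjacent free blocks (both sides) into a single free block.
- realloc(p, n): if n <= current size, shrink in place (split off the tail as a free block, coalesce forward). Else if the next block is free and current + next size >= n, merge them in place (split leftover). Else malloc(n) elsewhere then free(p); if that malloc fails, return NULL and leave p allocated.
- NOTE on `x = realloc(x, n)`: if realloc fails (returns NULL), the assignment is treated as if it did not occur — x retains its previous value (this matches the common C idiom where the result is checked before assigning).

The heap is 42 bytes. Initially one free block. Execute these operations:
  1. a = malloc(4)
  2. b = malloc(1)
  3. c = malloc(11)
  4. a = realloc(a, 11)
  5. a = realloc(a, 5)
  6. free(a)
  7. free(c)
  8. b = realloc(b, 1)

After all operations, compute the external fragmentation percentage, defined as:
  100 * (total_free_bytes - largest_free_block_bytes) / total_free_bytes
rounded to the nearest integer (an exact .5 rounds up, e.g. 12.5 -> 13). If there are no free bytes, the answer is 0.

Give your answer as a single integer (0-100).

Answer: 10

Derivation:
Op 1: a = malloc(4) -> a = 0; heap: [0-3 ALLOC][4-41 FREE]
Op 2: b = malloc(1) -> b = 4; heap: [0-3 ALLOC][4-4 ALLOC][5-41 FREE]
Op 3: c = malloc(11) -> c = 5; heap: [0-3 ALLOC][4-4 ALLOC][5-15 ALLOC][16-41 FREE]
Op 4: a = realloc(a, 11) -> a = 16; heap: [0-3 FREE][4-4 ALLOC][5-15 ALLOC][16-26 ALLOC][27-41 FREE]
Op 5: a = realloc(a, 5) -> a = 16; heap: [0-3 FREE][4-4 ALLOC][5-15 ALLOC][16-20 ALLOC][21-41 FREE]
Op 6: free(a) -> (freed a); heap: [0-3 FREE][4-4 ALLOC][5-15 ALLOC][16-41 FREE]
Op 7: free(c) -> (freed c); heap: [0-3 FREE][4-4 ALLOC][5-41 FREE]
Op 8: b = realloc(b, 1) -> b = 4; heap: [0-3 FREE][4-4 ALLOC][5-41 FREE]
Free blocks: [4 37] total_free=41 largest=37 -> 100*(41-37)/41 = 400/41 ≈ 9.756 -> rounds to 10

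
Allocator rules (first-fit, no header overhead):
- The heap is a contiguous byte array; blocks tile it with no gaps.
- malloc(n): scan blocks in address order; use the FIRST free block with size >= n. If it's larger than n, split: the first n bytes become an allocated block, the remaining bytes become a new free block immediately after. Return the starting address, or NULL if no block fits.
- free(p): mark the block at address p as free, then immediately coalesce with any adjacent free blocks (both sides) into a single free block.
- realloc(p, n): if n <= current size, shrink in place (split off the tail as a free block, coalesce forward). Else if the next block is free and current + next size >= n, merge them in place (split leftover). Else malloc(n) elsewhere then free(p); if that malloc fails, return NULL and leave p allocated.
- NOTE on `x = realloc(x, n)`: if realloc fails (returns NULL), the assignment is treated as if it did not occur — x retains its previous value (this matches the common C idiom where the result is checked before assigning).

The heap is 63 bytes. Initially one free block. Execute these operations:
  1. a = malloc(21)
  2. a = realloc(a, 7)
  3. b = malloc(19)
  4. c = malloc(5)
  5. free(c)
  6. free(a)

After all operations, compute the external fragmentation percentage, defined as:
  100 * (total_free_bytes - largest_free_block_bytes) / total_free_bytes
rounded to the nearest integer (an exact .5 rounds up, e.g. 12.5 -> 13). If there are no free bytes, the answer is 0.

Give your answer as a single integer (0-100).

Op 1: a = malloc(21) -> a = 0; heap: [0-20 ALLOC][21-62 FREE]
Op 2: a = realloc(a, 7) -> a = 0; heap: [0-6 ALLOC][7-62 FREE]
Op 3: b = malloc(19) -> b = 7; heap: [0-6 ALLOC][7-25 ALLOC][26-62 FREE]
Op 4: c = malloc(5) -> c = 26; heap: [0-6 ALLOC][7-25 ALLOC][26-30 ALLOC][31-62 FREE]
Op 5: free(c) -> (freed c); heap: [0-6 ALLOC][7-25 ALLOC][26-62 FREE]
Op 6: free(a) -> (freed a); heap: [0-6 FREE][7-25 ALLOC][26-62 FREE]
Free blocks: [7 37] total_free=44 largest=37 -> 100*(44-37)/44 = 700/44 ≈ 15.909 -> rounds to 16

Answer: 16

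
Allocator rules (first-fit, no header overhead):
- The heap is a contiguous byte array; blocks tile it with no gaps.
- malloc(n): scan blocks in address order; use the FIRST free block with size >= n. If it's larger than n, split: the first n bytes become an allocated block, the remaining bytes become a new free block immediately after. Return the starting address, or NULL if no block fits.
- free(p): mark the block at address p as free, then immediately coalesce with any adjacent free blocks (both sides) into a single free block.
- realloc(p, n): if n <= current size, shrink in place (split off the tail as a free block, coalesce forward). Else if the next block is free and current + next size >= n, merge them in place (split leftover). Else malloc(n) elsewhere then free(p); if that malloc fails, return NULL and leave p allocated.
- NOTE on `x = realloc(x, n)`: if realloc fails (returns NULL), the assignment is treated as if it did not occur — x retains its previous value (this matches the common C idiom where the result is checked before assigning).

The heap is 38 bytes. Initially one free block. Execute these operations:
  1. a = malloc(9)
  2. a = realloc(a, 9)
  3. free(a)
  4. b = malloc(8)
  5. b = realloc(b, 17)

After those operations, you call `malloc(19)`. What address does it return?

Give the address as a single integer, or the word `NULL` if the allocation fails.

Op 1: a = malloc(9) -> a = 0; heap: [0-8 ALLOC][9-37 FREE]
Op 2: a = realloc(a, 9) -> a = 0; heap: [0-8 ALLOC][9-37 FREE]
Op 3: free(a) -> (freed a); heap: [0-37 FREE]
Op 4: b = malloc(8) -> b = 0; heap: [0-7 ALLOC][8-37 FREE]
Op 5: b = realloc(b, 17) -> b = 0; heap: [0-16 ALLOC][17-37 FREE]
malloc(19): first-fit scan over [0-16 ALLOC][17-37 FREE] -> 17

Answer: 17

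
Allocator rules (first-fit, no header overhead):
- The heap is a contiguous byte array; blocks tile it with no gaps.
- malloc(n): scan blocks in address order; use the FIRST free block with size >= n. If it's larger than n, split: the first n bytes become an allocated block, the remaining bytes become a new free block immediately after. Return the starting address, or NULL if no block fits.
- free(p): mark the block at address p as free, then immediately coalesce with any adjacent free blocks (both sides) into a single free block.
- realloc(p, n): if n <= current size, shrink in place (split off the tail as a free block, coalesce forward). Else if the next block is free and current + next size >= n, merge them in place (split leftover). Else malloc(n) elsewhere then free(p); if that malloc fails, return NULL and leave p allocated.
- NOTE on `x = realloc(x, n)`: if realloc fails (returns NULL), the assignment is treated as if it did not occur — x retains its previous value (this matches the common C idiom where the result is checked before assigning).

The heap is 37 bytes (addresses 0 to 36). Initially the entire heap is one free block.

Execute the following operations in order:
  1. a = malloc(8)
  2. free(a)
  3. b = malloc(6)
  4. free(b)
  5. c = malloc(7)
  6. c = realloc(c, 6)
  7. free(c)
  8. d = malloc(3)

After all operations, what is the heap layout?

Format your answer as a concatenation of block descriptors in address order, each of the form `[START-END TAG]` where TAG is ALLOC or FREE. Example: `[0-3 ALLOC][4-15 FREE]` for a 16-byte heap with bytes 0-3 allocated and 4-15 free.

Op 1: a = malloc(8) -> a = 0; heap: [0-7 ALLOC][8-36 FREE]
Op 2: free(a) -> (freed a); heap: [0-36 FREE]
Op 3: b = malloc(6) -> b = 0; heap: [0-5 ALLOC][6-36 FREE]
Op 4: free(b) -> (freed b); heap: [0-36 FREE]
Op 5: c = malloc(7) -> c = 0; heap: [0-6 ALLOC][7-36 FREE]
Op 6: c = realloc(c, 6) -> c = 0; heap: [0-5 ALLOC][6-36 FREE]
Op 7: free(c) -> (freed c); heap: [0-36 FREE]
Op 8: d = malloc(3) -> d = 0; heap: [0-2 ALLOC][3-36 FREE]

Answer: [0-2 ALLOC][3-36 FREE]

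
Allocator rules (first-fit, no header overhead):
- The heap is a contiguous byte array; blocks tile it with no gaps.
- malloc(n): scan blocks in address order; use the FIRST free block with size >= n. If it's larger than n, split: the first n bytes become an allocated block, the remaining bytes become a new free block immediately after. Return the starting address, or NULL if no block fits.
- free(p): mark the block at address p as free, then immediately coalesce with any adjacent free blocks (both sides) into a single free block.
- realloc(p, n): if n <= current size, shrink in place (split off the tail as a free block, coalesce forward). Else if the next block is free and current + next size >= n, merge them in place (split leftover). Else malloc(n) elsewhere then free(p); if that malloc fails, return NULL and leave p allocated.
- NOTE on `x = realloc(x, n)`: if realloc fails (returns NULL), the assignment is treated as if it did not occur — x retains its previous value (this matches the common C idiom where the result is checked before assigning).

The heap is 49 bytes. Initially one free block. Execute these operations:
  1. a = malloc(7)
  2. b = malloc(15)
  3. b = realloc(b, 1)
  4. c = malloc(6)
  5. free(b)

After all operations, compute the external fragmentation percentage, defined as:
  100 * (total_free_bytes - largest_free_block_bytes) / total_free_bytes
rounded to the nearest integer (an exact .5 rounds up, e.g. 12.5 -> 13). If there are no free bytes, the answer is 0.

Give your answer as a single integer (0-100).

Op 1: a = malloc(7) -> a = 0; heap: [0-6 ALLOC][7-48 FREE]
Op 2: b = malloc(15) -> b = 7; heap: [0-6 ALLOC][7-21 ALLOC][22-48 FREE]
Op 3: b = realloc(b, 1) -> b = 7; heap: [0-6 ALLOC][7-7 ALLOC][8-48 FREE]
Op 4: c = malloc(6) -> c = 8; heap: [0-6 ALLOC][7-7 ALLOC][8-13 ALLOC][14-48 FREE]
Op 5: free(b) -> (freed b); heap: [0-6 ALLOC][7-7 FREE][8-13 ALLOC][14-48 FREE]
Free blocks: [1 35] total_free=36 largest=35 -> 100*(36-35)/36 = 100/36 ≈ 2.778 -> rounds to 3

Answer: 3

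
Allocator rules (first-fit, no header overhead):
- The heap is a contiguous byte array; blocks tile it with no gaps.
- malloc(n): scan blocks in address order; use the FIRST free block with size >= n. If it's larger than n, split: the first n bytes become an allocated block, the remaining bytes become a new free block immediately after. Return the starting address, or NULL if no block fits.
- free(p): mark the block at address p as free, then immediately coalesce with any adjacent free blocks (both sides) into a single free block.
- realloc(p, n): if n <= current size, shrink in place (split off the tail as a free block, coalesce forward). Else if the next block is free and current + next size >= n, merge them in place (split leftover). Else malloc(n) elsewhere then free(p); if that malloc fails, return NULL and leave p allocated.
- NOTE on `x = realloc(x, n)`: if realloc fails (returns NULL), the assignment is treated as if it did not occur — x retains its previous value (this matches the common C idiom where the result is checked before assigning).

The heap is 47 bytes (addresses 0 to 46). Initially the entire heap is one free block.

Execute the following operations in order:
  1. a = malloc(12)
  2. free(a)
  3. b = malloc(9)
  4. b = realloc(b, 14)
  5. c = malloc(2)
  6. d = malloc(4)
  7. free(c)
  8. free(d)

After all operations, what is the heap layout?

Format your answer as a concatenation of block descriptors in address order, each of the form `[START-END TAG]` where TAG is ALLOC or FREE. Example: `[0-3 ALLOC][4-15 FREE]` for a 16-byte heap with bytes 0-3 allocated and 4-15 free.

Answer: [0-13 ALLOC][14-46 FREE]

Derivation:
Op 1: a = malloc(12) -> a = 0; heap: [0-11 ALLOC][12-46 FREE]
Op 2: free(a) -> (freed a); heap: [0-46 FREE]
Op 3: b = malloc(9) -> b = 0; heap: [0-8 ALLOC][9-46 FREE]
Op 4: b = realloc(b, 14) -> b = 0; heap: [0-13 ALLOC][14-46 FREE]
Op 5: c = malloc(2) -> c = 14; heap: [0-13 ALLOC][14-15 ALLOC][16-46 FREE]
Op 6: d = malloc(4) -> d = 16; heap: [0-13 ALLOC][14-15 ALLOC][16-19 ALLOC][20-46 FREE]
Op 7: free(c) -> (freed c); heap: [0-13 ALLOC][14-15 FREE][16-19 ALLOC][20-46 FREE]
Op 8: free(d) -> (freed d); heap: [0-13 ALLOC][14-46 FREE]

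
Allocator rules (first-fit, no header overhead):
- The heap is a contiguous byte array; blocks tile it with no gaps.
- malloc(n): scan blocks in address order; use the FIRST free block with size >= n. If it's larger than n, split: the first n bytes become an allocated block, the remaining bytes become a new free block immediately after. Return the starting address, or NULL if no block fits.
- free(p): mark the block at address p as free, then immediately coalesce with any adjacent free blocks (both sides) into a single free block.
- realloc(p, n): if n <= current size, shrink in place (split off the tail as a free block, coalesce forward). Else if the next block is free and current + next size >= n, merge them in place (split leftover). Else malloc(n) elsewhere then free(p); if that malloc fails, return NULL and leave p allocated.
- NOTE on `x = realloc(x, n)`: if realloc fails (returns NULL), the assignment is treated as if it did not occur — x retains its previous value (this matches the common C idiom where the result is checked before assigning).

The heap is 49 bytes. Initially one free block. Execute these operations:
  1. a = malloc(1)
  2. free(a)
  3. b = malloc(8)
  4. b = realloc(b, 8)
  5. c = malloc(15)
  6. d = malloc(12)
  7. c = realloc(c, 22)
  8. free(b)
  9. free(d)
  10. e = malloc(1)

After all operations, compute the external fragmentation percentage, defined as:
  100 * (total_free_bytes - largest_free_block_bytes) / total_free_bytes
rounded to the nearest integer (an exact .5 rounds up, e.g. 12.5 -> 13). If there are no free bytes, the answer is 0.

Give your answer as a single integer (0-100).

Answer: 21

Derivation:
Op 1: a = malloc(1) -> a = 0; heap: [0-0 ALLOC][1-48 FREE]
Op 2: free(a) -> (freed a); heap: [0-48 FREE]
Op 3: b = malloc(8) -> b = 0; heap: [0-7 ALLOC][8-48 FREE]
Op 4: b = realloc(b, 8) -> b = 0; heap: [0-7 ALLOC][8-48 FREE]
Op 5: c = malloc(15) -> c = 8; heap: [0-7 ALLOC][8-22 ALLOC][23-48 FREE]
Op 6: d = malloc(12) -> d = 23; heap: [0-7 ALLOC][8-22 ALLOC][23-34 ALLOC][35-48 FREE]
Op 7: c = realloc(c, 22) -> NULL (c unchanged); heap: [0-7 ALLOC][8-22 ALLOC][23-34 ALLOC][35-48 FREE]
Op 8: free(b) -> (freed b); heap: [0-7 FREE][8-22 ALLOC][23-34 ALLOC][35-48 FREE]
Op 9: free(d) -> (freed d); heap: [0-7 FREE][8-22 ALLOC][23-48 FREE]
Op 10: e = malloc(1) -> e = 0; heap: [0-0 ALLOC][1-7 FREE][8-22 ALLOC][23-48 FREE]
Free blocks: [7 26] total_free=33 largest=26 -> 100*(33-26)/33 = 700/33 ≈ 21.212 -> rounds to 21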